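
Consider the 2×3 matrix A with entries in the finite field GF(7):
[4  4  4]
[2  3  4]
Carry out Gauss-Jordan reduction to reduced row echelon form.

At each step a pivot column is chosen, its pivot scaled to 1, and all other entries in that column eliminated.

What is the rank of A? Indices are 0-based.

rank = 2

[1] R0 /= 4  ⇒  (1, 1, 1)
     R1 -= 2·R0  ⇒  (0, 1, 2)
[2] R1 /= 1  ⇒  (0, 1, 2)
     R0 -= 1·R1  ⇒  (1, 0, 6)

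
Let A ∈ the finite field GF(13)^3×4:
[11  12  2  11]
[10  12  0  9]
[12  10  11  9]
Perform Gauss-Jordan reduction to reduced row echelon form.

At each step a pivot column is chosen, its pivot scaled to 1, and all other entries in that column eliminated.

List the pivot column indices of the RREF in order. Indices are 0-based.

step 1: normalize row 0 (÷11) = (1, 7, 12, 1)
  row 1: subtract 10×row0 = (0, 7, 10, 12)
  row 2: subtract 12×row0 = (0, 4, 10, 10)
step 2: normalize row 1 (÷7) = (0, 1, 7, 11)
  row 0: subtract 7×row1 = (1, 0, 2, 2)
  row 2: subtract 4×row1 = (0, 0, 8, 5)
step 3: normalize row 2 (÷8) = (0, 0, 1, 12)
  row 0: subtract 2×row2 = (1, 0, 0, 4)
  row 1: subtract 7×row2 = (0, 1, 0, 5)

pivot columns: 0, 1, 2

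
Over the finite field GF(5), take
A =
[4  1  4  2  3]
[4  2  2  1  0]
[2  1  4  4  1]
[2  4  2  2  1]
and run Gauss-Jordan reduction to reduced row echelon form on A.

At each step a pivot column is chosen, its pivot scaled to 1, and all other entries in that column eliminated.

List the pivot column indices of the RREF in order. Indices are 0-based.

pivot columns: 0, 1, 2, 3

[1] R0 /= 4  ⇒  (1, 4, 1, 3, 2)
     R1 -= 4·R0  ⇒  (0, 1, 3, 4, 2)
     R2 -= 2·R0  ⇒  (0, 3, 2, 3, 2)
     R3 -= 2·R0  ⇒  (0, 1, 0, 1, 2)
[2] R1 /= 1  ⇒  (0, 1, 3, 4, 2)
     R0 -= 4·R1  ⇒  (1, 0, 4, 2, 4)
     R2 -= 3·R1  ⇒  (0, 0, 3, 1, 1)
     R3 -= 1·R1  ⇒  (0, 0, 2, 2, 0)
[3] R2 /= 3  ⇒  (0, 0, 1, 2, 2)
     R0 -= 4·R2  ⇒  (1, 0, 0, 4, 1)
     R1 -= 3·R2  ⇒  (0, 1, 0, 3, 1)
     R3 -= 2·R2  ⇒  (0, 0, 0, 3, 1)
[4] R3 /= 3  ⇒  (0, 0, 0, 1, 2)
     R0 -= 4·R3  ⇒  (1, 0, 0, 0, 3)
     R1 -= 3·R3  ⇒  (0, 1, 0, 0, 0)
     R2 -= 2·R3  ⇒  (0, 0, 1, 0, 3)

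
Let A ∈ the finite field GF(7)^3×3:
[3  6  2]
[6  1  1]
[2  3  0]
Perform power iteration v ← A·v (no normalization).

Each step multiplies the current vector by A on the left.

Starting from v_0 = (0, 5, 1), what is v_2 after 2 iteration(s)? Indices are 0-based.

v_2 = (1, 3, 5)

v_0 = (0, 5, 1).
v_1 = A·v_0 = (4, 6, 1).
v_2 = A·v_1 = (1, 3, 5).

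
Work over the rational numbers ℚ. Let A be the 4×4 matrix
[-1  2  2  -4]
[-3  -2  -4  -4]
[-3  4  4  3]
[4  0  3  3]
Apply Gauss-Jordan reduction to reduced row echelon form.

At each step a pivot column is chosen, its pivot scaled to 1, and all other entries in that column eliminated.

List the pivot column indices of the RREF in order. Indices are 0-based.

[1] R0 /= -1  ⇒  (1, -2, -2, 4)
     R1 -= -3·R0  ⇒  (0, -8, -10, 8)
     R2 -= -3·R0  ⇒  (0, -2, -2, 15)
     R3 -= 4·R0  ⇒  (0, 8, 11, -13)
[2] R1 /= -8  ⇒  (0, 1, 5/4, -1)
     R0 -= -2·R1  ⇒  (1, 0, 1/2, 2)
     R2 -= -2·R1  ⇒  (0, 0, 1/2, 13)
     R3 -= 8·R1  ⇒  (0, 0, 1, -5)
[3] R2 /= 1/2  ⇒  (0, 0, 1, 26)
     R0 -= 1/2·R2  ⇒  (1, 0, 0, -11)
     R1 -= 5/4·R2  ⇒  (0, 1, 0, -67/2)
     R3 -= 1·R2  ⇒  (0, 0, 0, -31)
[4] R3 /= -31  ⇒  (0, 0, 0, 1)
     R0 -= -11·R3  ⇒  (1, 0, 0, 0)
     R1 -= -67/2·R3  ⇒  (0, 1, 0, 0)
     R2 -= 26·R3  ⇒  (0, 0, 1, 0)

pivot columns: 0, 1, 2, 3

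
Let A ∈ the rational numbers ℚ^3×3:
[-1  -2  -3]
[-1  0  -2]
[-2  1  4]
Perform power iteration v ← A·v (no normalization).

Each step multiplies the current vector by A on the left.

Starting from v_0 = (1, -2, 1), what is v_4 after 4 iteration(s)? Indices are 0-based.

v_0 = (1, -2, 1).
v_1 = A·v_0 = (0, -3, 0).
v_2 = A·v_1 = (6, 0, -3).
v_3 = A·v_2 = (3, 0, -24).
v_4 = A·v_3 = (69, 45, -102).

v_4 = (69, 45, -102)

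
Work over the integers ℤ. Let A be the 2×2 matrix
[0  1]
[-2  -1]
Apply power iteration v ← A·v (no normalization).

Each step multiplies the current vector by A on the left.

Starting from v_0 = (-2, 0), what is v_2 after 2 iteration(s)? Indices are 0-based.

v_0 = (-2, 0).
v_1 = A·v_0 = (0, 4).
v_2 = A·v_1 = (4, -4).

v_2 = (4, -4)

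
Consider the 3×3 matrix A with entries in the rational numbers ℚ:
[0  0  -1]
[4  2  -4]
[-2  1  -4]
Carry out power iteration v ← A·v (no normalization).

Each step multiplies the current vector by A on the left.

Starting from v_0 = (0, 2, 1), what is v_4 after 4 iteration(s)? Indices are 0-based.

v_4 = (40, 72, 156)

v_0 = (0, 2, 1).
v_1 = A·v_0 = (-1, 0, -2).
v_2 = A·v_1 = (2, 4, 10).
v_3 = A·v_2 = (-10, -24, -40).
v_4 = A·v_3 = (40, 72, 156).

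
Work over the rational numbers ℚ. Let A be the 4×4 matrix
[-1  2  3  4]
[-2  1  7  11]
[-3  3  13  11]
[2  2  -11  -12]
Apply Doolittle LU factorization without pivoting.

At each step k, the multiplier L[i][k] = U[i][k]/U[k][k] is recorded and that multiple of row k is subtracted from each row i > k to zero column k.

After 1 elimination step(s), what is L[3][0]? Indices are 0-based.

Step 1: pivot at (0,0) is -1.
  row1 ← row1 − (2)·row0  ⇒  L[1][0]=2, U row1=(0, -3, 1, 3)
  row2 ← row2 − (3)·row0  ⇒  L[2][0]=3, U row2=(0, -3, 4, -1)
  row3 ← row3 − (-2)·row0  ⇒  L[3][0]=-2, U row3=(0, 6, -5, -4)

L[3][0] = -2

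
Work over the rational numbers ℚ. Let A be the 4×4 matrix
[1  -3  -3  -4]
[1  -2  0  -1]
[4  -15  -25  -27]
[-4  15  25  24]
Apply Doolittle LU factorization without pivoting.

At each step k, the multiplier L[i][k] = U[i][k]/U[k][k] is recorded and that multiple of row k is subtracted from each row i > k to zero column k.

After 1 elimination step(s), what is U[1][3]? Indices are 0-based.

Step 1: pivot at (0,0) is 1.
  row1 ← row1 − (1)·row0  ⇒  L[1][0]=1, U row1=(0, 1, 3, 3)
  row2 ← row2 − (4)·row0  ⇒  L[2][0]=4, U row2=(0, -3, -13, -11)
  row3 ← row3 − (-4)·row0  ⇒  L[3][0]=-4, U row3=(0, 3, 13, 8)

U[1][3] = 3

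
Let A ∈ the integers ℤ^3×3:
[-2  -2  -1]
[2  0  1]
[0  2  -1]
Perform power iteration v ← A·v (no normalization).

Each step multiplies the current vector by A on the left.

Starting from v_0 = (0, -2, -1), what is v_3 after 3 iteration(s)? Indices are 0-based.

v_3 = (-5, -9, 13)

v_0 = (0, -2, -1).
v_1 = A·v_0 = (5, -1, -3).
v_2 = A·v_1 = (-5, 7, 1).
v_3 = A·v_2 = (-5, -9, 13).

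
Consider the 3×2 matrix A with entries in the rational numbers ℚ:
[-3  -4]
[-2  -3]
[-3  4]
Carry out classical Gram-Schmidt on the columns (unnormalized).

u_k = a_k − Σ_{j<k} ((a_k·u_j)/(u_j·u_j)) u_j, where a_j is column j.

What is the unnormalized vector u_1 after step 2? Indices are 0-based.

u_1 = (-35/11, -27/11, 53/11)

Step 1: u_0 = a_0 = (-3, -2, -3).
Step 2: u_1 = a_1 − (3/11)·u_0 = (-35/11, -27/11, 53/11).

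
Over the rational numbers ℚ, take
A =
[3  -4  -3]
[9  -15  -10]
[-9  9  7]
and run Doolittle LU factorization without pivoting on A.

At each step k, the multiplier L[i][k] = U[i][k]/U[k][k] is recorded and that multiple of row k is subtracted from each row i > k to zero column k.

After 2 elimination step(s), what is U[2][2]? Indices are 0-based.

Step 1: pivot at (0,0) is 3.
  row1 ← row1 − (3)·row0  ⇒  L[1][0]=3, U row1=(0, -3, -1)
  row2 ← row2 − (-3)·row0  ⇒  L[2][0]=-3, U row2=(0, -3, -2)
Step 2: pivot at (1,1) is -3.
  row2 ← row2 − (1)·row1  ⇒  L[2][1]=1, U row2=(0, 0, -1)

U[2][2] = -1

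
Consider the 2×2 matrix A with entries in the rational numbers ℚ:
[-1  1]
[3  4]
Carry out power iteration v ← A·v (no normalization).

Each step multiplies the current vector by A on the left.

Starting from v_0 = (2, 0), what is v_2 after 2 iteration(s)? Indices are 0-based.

v_2 = (8, 18)

v_0 = (2, 0).
v_1 = A·v_0 = (-2, 6).
v_2 = A·v_1 = (8, 18).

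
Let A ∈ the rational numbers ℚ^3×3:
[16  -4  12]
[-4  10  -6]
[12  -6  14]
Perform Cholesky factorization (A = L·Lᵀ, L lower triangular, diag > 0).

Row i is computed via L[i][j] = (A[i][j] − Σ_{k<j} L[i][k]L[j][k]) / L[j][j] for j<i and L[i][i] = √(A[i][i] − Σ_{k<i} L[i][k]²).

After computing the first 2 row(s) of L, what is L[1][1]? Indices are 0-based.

L[1][1] = 3

Step 1: L[0][0] = √(16) = 4.
  L[1][0] = (-4) / L[0][0] = -1.
Step 2: L[1][1] = √(9) = 3.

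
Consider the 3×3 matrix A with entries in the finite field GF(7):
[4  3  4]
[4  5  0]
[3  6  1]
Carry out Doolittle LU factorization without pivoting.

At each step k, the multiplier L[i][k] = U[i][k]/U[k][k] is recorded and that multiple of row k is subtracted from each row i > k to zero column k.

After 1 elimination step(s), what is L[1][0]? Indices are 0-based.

Step 1: pivot at (0,0) is 4.
  row1 ← row1 − (1)·row0  ⇒  L[1][0]=1, U row1=(0, 2, 3)
  row2 ← row2 − (6)·row0  ⇒  L[2][0]=6, U row2=(0, 2, 5)

L[1][0] = 1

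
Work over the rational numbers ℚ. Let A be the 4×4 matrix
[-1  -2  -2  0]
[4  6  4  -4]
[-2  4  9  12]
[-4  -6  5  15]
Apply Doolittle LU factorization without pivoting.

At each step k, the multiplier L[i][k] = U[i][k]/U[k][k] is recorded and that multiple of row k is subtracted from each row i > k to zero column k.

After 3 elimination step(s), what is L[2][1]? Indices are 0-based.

k=0: U[0][0]=-1
  eliminate (1,0): mult=-4, new row 1: (0, -2, -4, -4); set L[1][0]=-4
  eliminate (2,0): mult=2, new row 2: (0, 8, 13, 12); set L[2][0]=2
  eliminate (3,0): mult=4, new row 3: (0, 2, 13, 15); set L[3][0]=4
k=1: U[1][1]=-2
  eliminate (2,1): mult=-4, new row 2: (0, 0, -3, -4); set L[2][1]=-4
  eliminate (3,1): mult=-1, new row 3: (0, 0, 9, 11); set L[3][1]=-1
k=2: U[2][2]=-3
  eliminate (3,2): mult=-3, new row 3: (0, 0, 0, -1); set L[3][2]=-3

L[2][1] = -4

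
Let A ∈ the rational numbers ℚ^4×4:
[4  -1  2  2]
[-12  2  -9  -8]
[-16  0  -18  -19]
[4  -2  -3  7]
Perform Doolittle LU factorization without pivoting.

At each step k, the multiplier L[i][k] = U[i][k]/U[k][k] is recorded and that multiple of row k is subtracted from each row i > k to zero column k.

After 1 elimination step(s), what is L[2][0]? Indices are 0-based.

L[2][0] = -4

k=0: U[0][0]=4
  eliminate (1,0): mult=-3, new row 1: (0, -1, -3, -2); set L[1][0]=-3
  eliminate (2,0): mult=-4, new row 2: (0, -4, -10, -11); set L[2][0]=-4
  eliminate (3,0): mult=1, new row 3: (0, -1, -5, 5); set L[3][0]=1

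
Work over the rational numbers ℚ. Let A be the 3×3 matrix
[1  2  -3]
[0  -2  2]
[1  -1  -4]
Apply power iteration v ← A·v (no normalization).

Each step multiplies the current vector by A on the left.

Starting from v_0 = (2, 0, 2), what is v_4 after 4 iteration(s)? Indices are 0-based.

v_0 = (2, 0, 2).
v_1 = A·v_0 = (-4, 4, -6).
v_2 = A·v_1 = (22, -20, 16).
v_3 = A·v_2 = (-66, 72, -22).
v_4 = A·v_3 = (144, -188, -50).

v_4 = (144, -188, -50)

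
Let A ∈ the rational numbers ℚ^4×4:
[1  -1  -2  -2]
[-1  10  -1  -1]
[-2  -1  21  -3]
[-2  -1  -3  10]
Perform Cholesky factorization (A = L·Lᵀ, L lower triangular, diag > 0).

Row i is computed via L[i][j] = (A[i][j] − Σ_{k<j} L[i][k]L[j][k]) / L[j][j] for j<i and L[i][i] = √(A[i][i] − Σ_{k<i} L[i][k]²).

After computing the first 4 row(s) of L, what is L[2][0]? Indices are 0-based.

Step 1: L[0][0] = √(1) = 1.
  L[1][0] = (-1) / L[0][0] = -1.
Step 2: L[1][1] = √(9) = 3.
  L[2][0] = (-2) / L[0][0] = -2.
  L[2][1] = (-3) / L[1][1] = -1.
Step 3: L[2][2] = √(16) = 4.
  L[3][0] = (-2) / L[0][0] = -2.
  L[3][1] = (-3) / L[1][1] = -1.
  L[3][2] = (-8) / L[2][2] = -2.
Step 4: L[3][3] = √(1) = 1.

L[2][0] = -2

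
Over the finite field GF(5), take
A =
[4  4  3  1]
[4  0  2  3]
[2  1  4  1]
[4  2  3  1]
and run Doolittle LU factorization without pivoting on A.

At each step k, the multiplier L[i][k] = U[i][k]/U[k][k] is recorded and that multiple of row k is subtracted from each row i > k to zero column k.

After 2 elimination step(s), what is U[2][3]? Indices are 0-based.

Step 1: pivot at (0,0) is 4.
  row1 ← row1 − (1)·row0  ⇒  L[1][0]=1, U row1=(0, 1, 4, 2)
  row2 ← row2 − (3)·row0  ⇒  L[2][0]=3, U row2=(0, 4, 0, 3)
  row3 ← row3 − (1)·row0  ⇒  L[3][0]=1, U row3=(0, 3, 0, 0)
Step 2: pivot at (1,1) is 1.
  row2 ← row2 − (4)·row1  ⇒  L[2][1]=4, U row2=(0, 0, 4, 0)
  row3 ← row3 − (3)·row1  ⇒  L[3][1]=3, U row3=(0, 0, 3, 4)

U[2][3] = 0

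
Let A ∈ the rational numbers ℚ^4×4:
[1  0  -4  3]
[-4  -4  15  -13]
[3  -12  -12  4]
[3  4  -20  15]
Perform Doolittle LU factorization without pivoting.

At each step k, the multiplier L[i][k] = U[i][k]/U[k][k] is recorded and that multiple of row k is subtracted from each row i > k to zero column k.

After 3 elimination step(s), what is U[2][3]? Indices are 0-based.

U[2][3] = -2

[col 0] pivot 1
  R1 -= -4*R0 → (0, -4, -1, -1)  (L[1][0] := -4)
  R2 -= 3*R0 → (0, -12, 0, -5)  (L[2][0] := 3)
  R3 -= 3*R0 → (0, 4, -8, 6)  (L[3][0] := 3)
[col 1] pivot -4
  R2 -= 3*R1 → (0, 0, 3, -2)  (L[2][1] := 3)
  R3 -= -1*R1 → (0, 0, -9, 5)  (L[3][1] := -1)
[col 2] pivot 3
  R3 -= -3*R2 → (0, 0, 0, -1)  (L[3][2] := -3)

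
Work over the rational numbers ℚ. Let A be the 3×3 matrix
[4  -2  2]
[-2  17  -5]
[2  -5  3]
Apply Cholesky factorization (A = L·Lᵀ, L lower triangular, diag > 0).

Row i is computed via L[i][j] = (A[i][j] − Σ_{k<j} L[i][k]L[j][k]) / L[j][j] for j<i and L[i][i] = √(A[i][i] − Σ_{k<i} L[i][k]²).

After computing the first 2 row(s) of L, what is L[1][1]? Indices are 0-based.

Step 1: L[0][0] = √(4) = 2.
  L[1][0] = (-2) / L[0][0] = -1.
Step 2: L[1][1] = √(16) = 4.

L[1][1] = 4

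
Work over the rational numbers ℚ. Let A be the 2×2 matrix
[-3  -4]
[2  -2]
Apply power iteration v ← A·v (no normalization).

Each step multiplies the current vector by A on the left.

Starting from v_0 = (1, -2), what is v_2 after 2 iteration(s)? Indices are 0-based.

v_2 = (-39, -2)

v_0 = (1, -2).
v_1 = A·v_0 = (5, 6).
v_2 = A·v_1 = (-39, -2).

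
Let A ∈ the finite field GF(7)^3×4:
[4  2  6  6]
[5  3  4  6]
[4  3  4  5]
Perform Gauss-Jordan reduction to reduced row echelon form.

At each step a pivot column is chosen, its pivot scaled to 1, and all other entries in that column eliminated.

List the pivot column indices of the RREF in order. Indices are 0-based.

step 1: normalize row 0 (÷4) = (1, 4, 5, 5)
  row 1: subtract 5×row0 = (0, 4, 0, 2)
  row 2: subtract 4×row0 = (0, 1, 5, 6)
step 2: normalize row 1 (÷4) = (0, 1, 0, 4)
  row 0: subtract 4×row1 = (1, 0, 5, 3)
  row 2: subtract 1×row1 = (0, 0, 5, 2)
step 3: normalize row 2 (÷5) = (0, 0, 1, 6)
  row 0: subtract 5×row2 = (1, 0, 0, 1)

pivot columns: 0, 1, 2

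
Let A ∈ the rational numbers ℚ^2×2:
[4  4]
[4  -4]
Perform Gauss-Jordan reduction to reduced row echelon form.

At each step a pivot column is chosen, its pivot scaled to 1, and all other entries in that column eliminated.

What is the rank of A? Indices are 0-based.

rank = 2

[1] R0 /= 4  ⇒  (1, 1)
     R1 -= 4·R0  ⇒  (0, -8)
[2] R1 /= -8  ⇒  (0, 1)
     R0 -= 1·R1  ⇒  (1, 0)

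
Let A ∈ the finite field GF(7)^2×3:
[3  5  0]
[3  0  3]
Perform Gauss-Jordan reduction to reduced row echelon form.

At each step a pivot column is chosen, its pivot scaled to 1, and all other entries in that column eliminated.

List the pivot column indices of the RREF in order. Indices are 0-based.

pivot columns: 0, 1

pivot(0,0)=3: scale R0 → (1, 4, 0)
  clear (1,0): R1 −= (3)R0 → (0, 2, 3)
pivot(1,1)=2: scale R1 → (0, 1, 5)
  clear (0,1): R0 −= (4)R1 → (1, 0, 1)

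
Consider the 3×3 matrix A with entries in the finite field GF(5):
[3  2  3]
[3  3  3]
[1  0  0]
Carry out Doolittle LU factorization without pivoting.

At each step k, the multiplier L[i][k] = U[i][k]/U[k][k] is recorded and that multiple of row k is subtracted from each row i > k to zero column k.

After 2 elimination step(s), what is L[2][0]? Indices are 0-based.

L[2][0] = 2

Step 1: pivot at (0,0) is 3.
  row1 ← row1 − (1)·row0  ⇒  L[1][0]=1, U row1=(0, 1, 0)
  row2 ← row2 − (2)·row0  ⇒  L[2][0]=2, U row2=(0, 1, 4)
Step 2: pivot at (1,1) is 1.
  row2 ← row2 − (1)·row1  ⇒  L[2][1]=1, U row2=(0, 0, 4)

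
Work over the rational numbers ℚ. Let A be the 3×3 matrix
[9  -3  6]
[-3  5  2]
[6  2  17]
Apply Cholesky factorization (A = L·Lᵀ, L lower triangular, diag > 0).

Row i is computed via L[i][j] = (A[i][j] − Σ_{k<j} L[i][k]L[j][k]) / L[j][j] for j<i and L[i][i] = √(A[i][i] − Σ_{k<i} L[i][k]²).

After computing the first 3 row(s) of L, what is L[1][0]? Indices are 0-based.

L[1][0] = -1

Step 1: L[0][0] = √(9) = 3.
  L[1][0] = (-3) / L[0][0] = -1.
Step 2: L[1][1] = √(4) = 2.
  L[2][0] = (6) / L[0][0] = 2.
  L[2][1] = (4) / L[1][1] = 2.
Step 3: L[2][2] = √(9) = 3.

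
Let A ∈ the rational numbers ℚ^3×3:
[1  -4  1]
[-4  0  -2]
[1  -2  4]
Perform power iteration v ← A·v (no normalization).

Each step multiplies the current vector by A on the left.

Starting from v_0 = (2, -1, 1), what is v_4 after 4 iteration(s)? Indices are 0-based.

v_4 = (2021, -1918, 2482)

v_0 = (2, -1, 1).
v_1 = A·v_0 = (7, -10, 8).
v_2 = A·v_1 = (55, -44, 59).
v_3 = A·v_2 = (290, -338, 379).
v_4 = A·v_3 = (2021, -1918, 2482).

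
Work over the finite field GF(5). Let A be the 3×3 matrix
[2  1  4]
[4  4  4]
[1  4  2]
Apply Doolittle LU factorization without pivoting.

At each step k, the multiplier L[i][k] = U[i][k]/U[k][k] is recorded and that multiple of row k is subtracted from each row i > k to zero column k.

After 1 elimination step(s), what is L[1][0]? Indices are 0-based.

L[1][0] = 2

k=0: U[0][0]=2
  eliminate (1,0): mult=2, new row 1: (0, 2, 1); set L[1][0]=2
  eliminate (2,0): mult=3, new row 2: (0, 1, 0); set L[2][0]=3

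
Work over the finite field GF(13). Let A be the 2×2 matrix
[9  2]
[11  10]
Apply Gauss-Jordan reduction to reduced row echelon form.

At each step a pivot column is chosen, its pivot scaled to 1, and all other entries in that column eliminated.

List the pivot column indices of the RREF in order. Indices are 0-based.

pivot(0,0)=9: scale R0 → (1, 6)
  clear (1,0): R1 −= (11)R0 → (0, 9)
pivot(1,1)=9: scale R1 → (0, 1)
  clear (0,1): R0 −= (6)R1 → (1, 0)

pivot columns: 0, 1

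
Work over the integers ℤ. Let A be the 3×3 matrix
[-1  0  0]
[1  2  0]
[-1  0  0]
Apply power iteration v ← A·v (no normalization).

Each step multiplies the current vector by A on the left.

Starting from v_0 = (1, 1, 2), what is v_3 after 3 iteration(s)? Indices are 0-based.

v_3 = (-1, 11, -1)

v_0 = (1, 1, 2).
v_1 = A·v_0 = (-1, 3, -1).
v_2 = A·v_1 = (1, 5, 1).
v_3 = A·v_2 = (-1, 11, -1).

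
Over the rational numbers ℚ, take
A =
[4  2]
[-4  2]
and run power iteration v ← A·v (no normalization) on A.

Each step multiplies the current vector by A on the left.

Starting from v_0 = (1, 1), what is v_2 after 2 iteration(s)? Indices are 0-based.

v_0 = (1, 1).
v_1 = A·v_0 = (6, -2).
v_2 = A·v_1 = (20, -28).

v_2 = (20, -28)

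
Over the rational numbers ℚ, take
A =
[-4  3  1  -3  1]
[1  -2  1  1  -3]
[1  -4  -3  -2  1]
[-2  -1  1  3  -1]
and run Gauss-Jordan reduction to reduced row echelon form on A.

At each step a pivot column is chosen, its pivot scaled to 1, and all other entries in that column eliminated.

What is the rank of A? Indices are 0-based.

rank = 4

step 1: normalize row 0 (÷-4) = (1, -3/4, -1/4, 3/4, -1/4)
  row 1: subtract 1×row0 = (0, -5/4, 5/4, 1/4, -11/4)
  row 2: subtract 1×row0 = (0, -13/4, -11/4, -11/4, 5/4)
  row 3: subtract -2×row0 = (0, -5/2, 1/2, 9/2, -3/2)
step 2: normalize row 1 (÷-5/4) = (0, 1, -1, -1/5, 11/5)
  row 0: subtract -3/4×row1 = (1, 0, -1, 3/5, 7/5)
  row 2: subtract -13/4×row1 = (0, 0, -6, -17/5, 42/5)
  row 3: subtract -5/2×row1 = (0, 0, -2, 4, 4)
step 3: normalize row 2 (÷-6) = (0, 0, 1, 17/30, -7/5)
  row 0: subtract -1×row2 = (1, 0, 0, 7/6, 0)
  row 1: subtract -1×row2 = (0, 1, 0, 11/30, 4/5)
  row 3: subtract -2×row2 = (0, 0, 0, 77/15, 6/5)
step 4: normalize row 3 (÷77/15) = (0, 0, 0, 1, 18/77)
  row 0: subtract 7/6×row3 = (1, 0, 0, 0, -3/11)
  row 1: subtract 11/30×row3 = (0, 1, 0, 0, 5/7)
  row 2: subtract 17/30×row3 = (0, 0, 1, 0, -118/77)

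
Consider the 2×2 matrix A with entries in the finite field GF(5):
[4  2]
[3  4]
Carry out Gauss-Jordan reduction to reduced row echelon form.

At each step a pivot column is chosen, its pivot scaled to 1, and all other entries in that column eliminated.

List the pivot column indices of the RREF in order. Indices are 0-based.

pivot columns: 0

pivot(0,0)=4: scale R0 → (1, 3)
  clear (1,0): R1 −= (3)R0 → (0, 0)
col 1: no nonzero at/below row 1; advance.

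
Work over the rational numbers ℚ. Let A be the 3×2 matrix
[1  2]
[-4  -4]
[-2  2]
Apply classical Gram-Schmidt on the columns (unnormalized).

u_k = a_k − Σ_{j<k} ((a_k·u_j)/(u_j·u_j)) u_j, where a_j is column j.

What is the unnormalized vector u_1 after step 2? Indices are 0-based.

u_1 = (4/3, -4/3, 10/3)

Step 1: u_0 = a_0 = (1, -4, -2).
Step 2: u_1 = a_1 − (2/3)·u_0 = (4/3, -4/3, 10/3).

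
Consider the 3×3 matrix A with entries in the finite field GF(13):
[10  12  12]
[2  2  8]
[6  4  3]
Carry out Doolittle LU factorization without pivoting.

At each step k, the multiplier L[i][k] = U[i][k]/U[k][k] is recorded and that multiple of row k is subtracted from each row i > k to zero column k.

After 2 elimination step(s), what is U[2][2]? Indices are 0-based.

U[2][2] = 3

[col 0] pivot 10
  R1 -= 8*R0 → (0, 10, 3)  (L[1][0] := 8)
  R2 -= 11*R0 → (0, 2, 1)  (L[2][0] := 11)
[col 1] pivot 10
  R2 -= 8*R1 → (0, 0, 3)  (L[2][1] := 8)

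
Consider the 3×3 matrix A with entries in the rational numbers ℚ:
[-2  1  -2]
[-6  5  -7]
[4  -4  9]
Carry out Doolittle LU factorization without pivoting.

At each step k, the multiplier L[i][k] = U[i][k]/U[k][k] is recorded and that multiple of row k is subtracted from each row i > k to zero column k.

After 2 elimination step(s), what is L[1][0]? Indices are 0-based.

L[1][0] = 3

[col 0] pivot -2
  R1 -= 3*R0 → (0, 2, -1)  (L[1][0] := 3)
  R2 -= -2*R0 → (0, -2, 5)  (L[2][0] := -2)
[col 1] pivot 2
  R2 -= -1*R1 → (0, 0, 4)  (L[2][1] := -1)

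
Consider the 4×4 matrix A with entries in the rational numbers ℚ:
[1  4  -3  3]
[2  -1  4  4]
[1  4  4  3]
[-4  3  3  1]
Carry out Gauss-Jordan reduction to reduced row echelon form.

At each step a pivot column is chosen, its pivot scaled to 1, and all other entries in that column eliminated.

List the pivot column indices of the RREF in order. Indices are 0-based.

pivot(0,0)=1: scale R0 → (1, 4, -3, 3)
  clear (1,0): R1 −= (2)R0 → (0, -9, 10, -2)
  clear (2,0): R2 −= (1)R0 → (0, 0, 7, 0)
  clear (3,0): R3 −= (-4)R0 → (0, 19, -9, 13)
pivot(1,1)=-9: scale R1 → (0, 1, -10/9, 2/9)
  clear (0,1): R0 −= (4)R1 → (1, 0, 13/9, 19/9)
  clear (3,1): R3 −= (19)R1 → (0, 0, 109/9, 79/9)
pivot(2,2)=7: scale R2 → (0, 0, 1, 0)
  clear (0,2): R0 −= (13/9)R2 → (1, 0, 0, 19/9)
  clear (1,2): R1 −= (-10/9)R2 → (0, 1, 0, 2/9)
  clear (3,2): R3 −= (109/9)R2 → (0, 0, 0, 79/9)
pivot(3,3)=79/9: scale R3 → (0, 0, 0, 1)
  clear (0,3): R0 −= (19/9)R3 → (1, 0, 0, 0)
  clear (1,3): R1 −= (2/9)R3 → (0, 1, 0, 0)

pivot columns: 0, 1, 2, 3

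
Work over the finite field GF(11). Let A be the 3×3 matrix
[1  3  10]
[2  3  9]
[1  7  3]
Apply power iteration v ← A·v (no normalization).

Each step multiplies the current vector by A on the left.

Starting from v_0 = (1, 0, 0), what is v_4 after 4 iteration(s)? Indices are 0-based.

v_0 = (1, 0, 0).
v_1 = A·v_0 = (1, 2, 1).
v_2 = A·v_1 = (6, 6, 7).
v_3 = A·v_2 = (6, 5, 3).
v_4 = A·v_3 = (7, 10, 6).

v_4 = (7, 10, 6)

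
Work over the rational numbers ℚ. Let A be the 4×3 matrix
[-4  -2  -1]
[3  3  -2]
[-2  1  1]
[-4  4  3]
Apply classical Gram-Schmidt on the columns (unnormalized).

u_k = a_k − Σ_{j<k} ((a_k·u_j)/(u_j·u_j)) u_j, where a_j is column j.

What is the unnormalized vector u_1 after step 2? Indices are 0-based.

Step 1: u_0 = a_0 = (-4, 3, -2, -4).
Step 2: u_1 = a_1 − (-1/45)·u_0 = (-94/45, 46/15, 43/45, 176/45).

u_1 = (-94/45, 46/15, 43/45, 176/45)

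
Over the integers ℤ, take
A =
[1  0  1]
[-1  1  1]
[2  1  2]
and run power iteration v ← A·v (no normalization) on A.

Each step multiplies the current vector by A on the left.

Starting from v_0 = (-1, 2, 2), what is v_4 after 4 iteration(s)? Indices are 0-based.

v_0 = (-1, 2, 2).
v_1 = A·v_0 = (1, 5, 4).
v_2 = A·v_1 = (5, 8, 15).
v_3 = A·v_2 = (20, 18, 48).
v_4 = A·v_3 = (68, 46, 154).

v_4 = (68, 46, 154)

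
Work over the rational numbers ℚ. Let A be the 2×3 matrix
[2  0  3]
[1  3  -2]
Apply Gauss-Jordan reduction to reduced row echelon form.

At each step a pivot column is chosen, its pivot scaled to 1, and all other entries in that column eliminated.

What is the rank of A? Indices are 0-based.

[1] R0 /= 2  ⇒  (1, 0, 3/2)
     R1 -= 1·R0  ⇒  (0, 3, -7/2)
[2] R1 /= 3  ⇒  (0, 1, -7/6)

rank = 2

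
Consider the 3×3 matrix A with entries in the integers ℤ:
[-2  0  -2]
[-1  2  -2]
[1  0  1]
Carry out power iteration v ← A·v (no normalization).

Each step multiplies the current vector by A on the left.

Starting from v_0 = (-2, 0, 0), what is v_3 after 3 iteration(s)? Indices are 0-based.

v_0 = (-2, 0, 0).
v_1 = A·v_0 = (4, 2, -2).
v_2 = A·v_1 = (-4, 4, 2).
v_3 = A·v_2 = (4, 8, -2).

v_3 = (4, 8, -2)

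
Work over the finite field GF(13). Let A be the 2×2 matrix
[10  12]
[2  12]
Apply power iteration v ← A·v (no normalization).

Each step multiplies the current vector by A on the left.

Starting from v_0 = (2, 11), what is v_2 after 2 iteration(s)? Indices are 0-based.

v_2 = (6, 12)

v_0 = (2, 11).
v_1 = A·v_0 = (9, 6).
v_2 = A·v_1 = (6, 12).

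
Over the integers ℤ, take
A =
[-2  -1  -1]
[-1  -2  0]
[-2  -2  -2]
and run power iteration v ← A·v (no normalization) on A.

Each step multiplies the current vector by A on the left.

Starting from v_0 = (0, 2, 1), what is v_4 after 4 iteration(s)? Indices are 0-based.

v_4 = (282, 145, 426)

v_0 = (0, 2, 1).
v_1 = A·v_0 = (-3, -4, -6).
v_2 = A·v_1 = (16, 11, 26).
v_3 = A·v_2 = (-69, -38, -106).
v_4 = A·v_3 = (282, 145, 426).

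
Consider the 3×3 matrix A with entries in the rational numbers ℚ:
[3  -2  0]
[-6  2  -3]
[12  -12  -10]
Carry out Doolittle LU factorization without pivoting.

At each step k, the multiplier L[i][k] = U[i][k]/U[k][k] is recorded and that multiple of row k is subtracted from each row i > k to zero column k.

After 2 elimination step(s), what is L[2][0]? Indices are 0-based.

L[2][0] = 4

k=0: U[0][0]=3
  eliminate (1,0): mult=-2, new row 1: (0, -2, -3); set L[1][0]=-2
  eliminate (2,0): mult=4, new row 2: (0, -4, -10); set L[2][0]=4
k=1: U[1][1]=-2
  eliminate (2,1): mult=2, new row 2: (0, 0, -4); set L[2][1]=2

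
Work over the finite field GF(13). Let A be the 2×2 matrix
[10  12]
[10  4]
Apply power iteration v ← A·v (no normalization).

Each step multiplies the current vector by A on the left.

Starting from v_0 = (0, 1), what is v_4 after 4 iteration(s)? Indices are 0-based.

v_4 = (8, 0)

v_0 = (0, 1).
v_1 = A·v_0 = (12, 4).
v_2 = A·v_1 = (12, 6).
v_3 = A·v_2 = (10, 1).
v_4 = A·v_3 = (8, 0).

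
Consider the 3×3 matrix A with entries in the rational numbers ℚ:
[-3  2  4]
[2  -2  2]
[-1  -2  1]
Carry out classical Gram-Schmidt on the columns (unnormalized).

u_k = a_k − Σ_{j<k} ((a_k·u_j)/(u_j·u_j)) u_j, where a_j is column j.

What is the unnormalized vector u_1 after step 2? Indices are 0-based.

Step 1: u_0 = a_0 = (-3, 2, -1).
Step 2: u_1 = a_1 − (-4/7)·u_0 = (2/7, -6/7, -18/7).

u_1 = (2/7, -6/7, -18/7)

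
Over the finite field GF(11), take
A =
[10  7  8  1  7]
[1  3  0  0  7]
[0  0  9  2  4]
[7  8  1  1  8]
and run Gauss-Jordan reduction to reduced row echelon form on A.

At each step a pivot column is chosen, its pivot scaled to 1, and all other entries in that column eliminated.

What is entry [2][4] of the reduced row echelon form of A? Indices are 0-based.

M[2][4] = 9

pivot(0,0)=10: scale R0 → (1, 4, 3, 10, 4)
  clear (1,0): R1 −= (1)R0 → (0, 10, 8, 1, 3)
  clear (3,0): R3 −= (7)R0 → (0, 2, 2, 8, 2)
pivot(1,1)=10: scale R1 → (0, 1, 3, 10, 8)
  clear (0,1): R0 −= (4)R1 → (1, 0, 2, 3, 5)
  clear (3,1): R3 −= (2)R1 → (0, 0, 7, 10, 8)
pivot(2,2)=9: scale R2 → (0, 0, 1, 10, 9)
  clear (0,2): R0 −= (2)R2 → (1, 0, 0, 5, 9)
  clear (1,2): R1 −= (3)R2 → (0, 1, 0, 2, 3)
  clear (3,2): R3 −= (7)R2 → (0, 0, 0, 6, 0)
pivot(3,3)=6: scale R3 → (0, 0, 0, 1, 0)
  clear (0,3): R0 −= (5)R3 → (1, 0, 0, 0, 9)
  clear (1,3): R1 −= (2)R3 → (0, 1, 0, 0, 3)
  clear (2,3): R2 −= (10)R3 → (0, 0, 1, 0, 9)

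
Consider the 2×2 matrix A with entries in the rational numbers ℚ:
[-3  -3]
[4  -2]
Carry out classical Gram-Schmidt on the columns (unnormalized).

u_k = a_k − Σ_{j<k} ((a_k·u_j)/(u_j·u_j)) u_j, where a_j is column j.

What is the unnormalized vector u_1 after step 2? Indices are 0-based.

u_1 = (-72/25, -54/25)

Step 1: u_0 = a_0 = (-3, 4).
Step 2: u_1 = a_1 − (1/25)·u_0 = (-72/25, -54/25).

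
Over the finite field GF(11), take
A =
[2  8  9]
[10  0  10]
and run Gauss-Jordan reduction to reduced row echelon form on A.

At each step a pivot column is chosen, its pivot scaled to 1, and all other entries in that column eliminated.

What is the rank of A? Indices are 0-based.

step 1: normalize row 0 (÷2) = (1, 4, 10)
  row 1: subtract 10×row0 = (0, 4, 9)
step 2: normalize row 1 (÷4) = (0, 1, 5)
  row 0: subtract 4×row1 = (1, 0, 1)

rank = 2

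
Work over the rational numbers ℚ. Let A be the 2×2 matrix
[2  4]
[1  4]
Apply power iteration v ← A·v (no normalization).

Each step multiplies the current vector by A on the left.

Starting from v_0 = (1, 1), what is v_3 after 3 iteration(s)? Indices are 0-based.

v_0 = (1, 1).
v_1 = A·v_0 = (6, 5).
v_2 = A·v_1 = (32, 26).
v_3 = A·v_2 = (168, 136).

v_3 = (168, 136)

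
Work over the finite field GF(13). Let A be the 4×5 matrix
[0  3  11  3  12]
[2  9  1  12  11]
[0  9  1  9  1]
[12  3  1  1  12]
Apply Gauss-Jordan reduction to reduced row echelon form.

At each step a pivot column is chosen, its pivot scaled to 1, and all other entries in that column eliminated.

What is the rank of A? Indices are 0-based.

rank = 4

step 1: exchange rows 0,1
step 1: normalize row 0 (÷2) = (1, 11, 7, 6, 12)
  row 3: subtract 12×row0 = (0, 1, 8, 7, 11)
step 2: normalize row 1 (÷3) = (0, 1, 8, 1, 4)
  row 0: subtract 11×row1 = (1, 0, 10, 8, 7)
  row 2: subtract 9×row1 = (0, 0, 7, 0, 4)
  row 3: subtract 1×row1 = (0, 0, 0, 6, 7)
step 3: normalize row 2 (÷7) = (0, 0, 1, 0, 8)
  row 0: subtract 10×row2 = (1, 0, 0, 8, 5)
  row 1: subtract 8×row2 = (0, 1, 0, 1, 5)
step 4: normalize row 3 (÷6) = (0, 0, 0, 1, 12)
  row 0: subtract 8×row3 = (1, 0, 0, 0, 0)
  row 1: subtract 1×row3 = (0, 1, 0, 0, 6)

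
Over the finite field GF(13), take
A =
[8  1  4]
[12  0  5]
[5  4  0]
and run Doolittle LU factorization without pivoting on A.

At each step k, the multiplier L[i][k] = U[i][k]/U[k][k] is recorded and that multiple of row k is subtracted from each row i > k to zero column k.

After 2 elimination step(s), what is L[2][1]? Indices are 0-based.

L[2][1] = 1

k=0: U[0][0]=8
  eliminate (1,0): mult=8, new row 1: (0, 5, 12); set L[1][0]=8
  eliminate (2,0): mult=12, new row 2: (0, 5, 4); set L[2][0]=12
k=1: U[1][1]=5
  eliminate (2,1): mult=1, new row 2: (0, 0, 5); set L[2][1]=1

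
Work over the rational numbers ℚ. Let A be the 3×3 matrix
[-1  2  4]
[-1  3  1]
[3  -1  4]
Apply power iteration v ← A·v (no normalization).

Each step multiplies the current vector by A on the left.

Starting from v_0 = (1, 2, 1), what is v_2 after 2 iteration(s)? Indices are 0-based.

v_2 = (25, 16, 35)

v_0 = (1, 2, 1).
v_1 = A·v_0 = (7, 6, 5).
v_2 = A·v_1 = (25, 16, 35).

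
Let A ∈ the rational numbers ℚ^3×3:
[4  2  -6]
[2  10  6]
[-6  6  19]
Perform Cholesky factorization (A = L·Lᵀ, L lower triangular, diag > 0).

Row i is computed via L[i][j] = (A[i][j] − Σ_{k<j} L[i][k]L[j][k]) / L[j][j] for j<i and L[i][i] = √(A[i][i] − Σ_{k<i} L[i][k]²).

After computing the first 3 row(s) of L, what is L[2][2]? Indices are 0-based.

L[2][2] = 1

Step 1: L[0][0] = √(4) = 2.
  L[1][0] = (2) / L[0][0] = 1.
Step 2: L[1][1] = √(9) = 3.
  L[2][0] = (-6) / L[0][0] = -3.
  L[2][1] = (9) / L[1][1] = 3.
Step 3: L[2][2] = √(1) = 1.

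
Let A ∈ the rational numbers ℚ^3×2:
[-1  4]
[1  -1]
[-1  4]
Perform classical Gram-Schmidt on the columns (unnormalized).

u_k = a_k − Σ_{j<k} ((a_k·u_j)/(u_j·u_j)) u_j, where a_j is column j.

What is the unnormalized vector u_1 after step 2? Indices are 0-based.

Step 1: u_0 = a_0 = (-1, 1, -1).
Step 2: u_1 = a_1 − (-3)·u_0 = (1, 2, 1).

u_1 = (1, 2, 1)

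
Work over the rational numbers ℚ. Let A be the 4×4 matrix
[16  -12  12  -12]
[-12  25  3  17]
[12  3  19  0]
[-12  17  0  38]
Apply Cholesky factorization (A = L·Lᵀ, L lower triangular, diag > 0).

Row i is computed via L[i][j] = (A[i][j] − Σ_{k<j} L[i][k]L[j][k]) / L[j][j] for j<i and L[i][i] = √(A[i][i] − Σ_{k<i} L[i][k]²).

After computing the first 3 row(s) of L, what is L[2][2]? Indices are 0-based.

L[2][2] = 1

Step 1: L[0][0] = √(16) = 4.
  L[1][0] = (-12) / L[0][0] = -3.
Step 2: L[1][1] = √(16) = 4.
  L[2][0] = (12) / L[0][0] = 3.
  L[2][1] = (12) / L[1][1] = 3.
Step 3: L[2][2] = √(1) = 1.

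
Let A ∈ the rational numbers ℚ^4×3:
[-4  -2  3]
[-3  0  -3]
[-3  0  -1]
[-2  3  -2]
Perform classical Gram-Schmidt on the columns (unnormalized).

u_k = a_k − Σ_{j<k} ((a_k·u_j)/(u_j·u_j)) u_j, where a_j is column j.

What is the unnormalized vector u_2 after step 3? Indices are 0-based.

Step 1: u_0 = a_0 = (-4, -3, -3, -2).
Step 2: u_1 = a_1 − (1/19)·u_0 = (-34/19, 3/19, 3/19, 59/19).
Step 3: u_2 = a_2 − (2/19)·u_0 − (-232/245)·u_1 = (423/245, -621/245, -131/245, 282/245).

u_2 = (423/245, -621/245, -131/245, 282/245)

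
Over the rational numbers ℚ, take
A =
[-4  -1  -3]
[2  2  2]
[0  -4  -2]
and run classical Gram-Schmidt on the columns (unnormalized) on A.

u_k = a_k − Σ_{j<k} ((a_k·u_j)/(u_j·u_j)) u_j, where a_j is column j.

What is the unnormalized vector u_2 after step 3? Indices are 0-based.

Step 1: u_0 = a_0 = (-4, 2, 0).
Step 2: u_1 = a_1 − (2/5)·u_0 = (3/5, 6/5, -4).
Step 3: u_2 = a_2 − (4/5)·u_0 − (43/89)·u_1 = (-8/89, -16/89, -6/89).

u_2 = (-8/89, -16/89, -6/89)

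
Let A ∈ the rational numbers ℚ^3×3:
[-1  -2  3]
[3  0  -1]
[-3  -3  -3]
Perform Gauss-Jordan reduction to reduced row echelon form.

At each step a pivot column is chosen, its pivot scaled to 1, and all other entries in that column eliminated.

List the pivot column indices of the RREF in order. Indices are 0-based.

step 1: normalize row 0 (÷-1) = (1, 2, -3)
  row 1: subtract 3×row0 = (0, -6, 8)
  row 2: subtract -3×row0 = (0, 3, -12)
step 2: normalize row 1 (÷-6) = (0, 1, -4/3)
  row 0: subtract 2×row1 = (1, 0, -1/3)
  row 2: subtract 3×row1 = (0, 0, -8)
step 3: normalize row 2 (÷-8) = (0, 0, 1)
  row 0: subtract -1/3×row2 = (1, 0, 0)
  row 1: subtract -4/3×row2 = (0, 1, 0)

pivot columns: 0, 1, 2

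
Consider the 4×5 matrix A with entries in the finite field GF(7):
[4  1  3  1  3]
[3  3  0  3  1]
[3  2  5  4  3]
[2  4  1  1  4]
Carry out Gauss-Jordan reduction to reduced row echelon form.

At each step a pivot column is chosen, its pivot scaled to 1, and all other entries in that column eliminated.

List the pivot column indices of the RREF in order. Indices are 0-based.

pivot(0,0)=4: scale R0 → (1, 2, 6, 2, 6)
  clear (1,0): R1 −= (3)R0 → (0, 4, 3, 4, 4)
  clear (2,0): R2 −= (3)R0 → (0, 3, 1, 5, 6)
  clear (3,0): R3 −= (2)R0 → (0, 0, 3, 4, 6)
pivot(1,1)=4: scale R1 → (0, 1, 6, 1, 1)
  clear (0,1): R0 −= (2)R1 → (1, 0, 1, 0, 4)
  clear (2,1): R2 −= (3)R1 → (0, 0, 4, 2, 3)
pivot(2,2)=4: scale R2 → (0, 0, 1, 4, 6)
  clear (0,2): R0 −= (1)R2 → (1, 0, 0, 3, 5)
  clear (1,2): R1 −= (6)R2 → (0, 1, 0, 5, 0)
  clear (3,2): R3 −= (3)R2 → (0, 0, 0, 6, 2)
pivot(3,3)=6: scale R3 → (0, 0, 0, 1, 5)
  clear (0,3): R0 −= (3)R3 → (1, 0, 0, 0, 4)
  clear (1,3): R1 −= (5)R3 → (0, 1, 0, 0, 3)
  clear (2,3): R2 −= (4)R3 → (0, 0, 1, 0, 0)

pivot columns: 0, 1, 2, 3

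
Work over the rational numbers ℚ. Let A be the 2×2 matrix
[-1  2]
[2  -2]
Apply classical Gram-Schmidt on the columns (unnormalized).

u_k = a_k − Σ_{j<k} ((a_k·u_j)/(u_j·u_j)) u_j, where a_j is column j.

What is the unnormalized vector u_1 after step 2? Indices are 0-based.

u_1 = (4/5, 2/5)

Step 1: u_0 = a_0 = (-1, 2).
Step 2: u_1 = a_1 − (-6/5)·u_0 = (4/5, 2/5).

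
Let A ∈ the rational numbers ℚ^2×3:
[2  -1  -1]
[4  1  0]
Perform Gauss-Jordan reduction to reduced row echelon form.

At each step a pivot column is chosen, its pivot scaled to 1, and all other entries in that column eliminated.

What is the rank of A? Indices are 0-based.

pivot(0,0)=2: scale R0 → (1, -1/2, -1/2)
  clear (1,0): R1 −= (4)R0 → (0, 3, 2)
pivot(1,1)=3: scale R1 → (0, 1, 2/3)
  clear (0,1): R0 −= (-1/2)R1 → (1, 0, -1/6)

rank = 2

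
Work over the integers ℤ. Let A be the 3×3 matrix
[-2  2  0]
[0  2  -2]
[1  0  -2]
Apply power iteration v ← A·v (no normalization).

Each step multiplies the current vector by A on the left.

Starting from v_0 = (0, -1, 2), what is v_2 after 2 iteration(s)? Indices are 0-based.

v_2 = (-8, -4, 6)

v_0 = (0, -1, 2).
v_1 = A·v_0 = (-2, -6, -4).
v_2 = A·v_1 = (-8, -4, 6).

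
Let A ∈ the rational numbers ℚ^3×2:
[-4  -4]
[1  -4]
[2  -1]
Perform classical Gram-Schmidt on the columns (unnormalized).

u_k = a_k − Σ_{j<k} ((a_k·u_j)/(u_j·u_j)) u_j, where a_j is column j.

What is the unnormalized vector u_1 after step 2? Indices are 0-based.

Step 1: u_0 = a_0 = (-4, 1, 2).
Step 2: u_1 = a_1 − (10/21)·u_0 = (-44/21, -94/21, -41/21).

u_1 = (-44/21, -94/21, -41/21)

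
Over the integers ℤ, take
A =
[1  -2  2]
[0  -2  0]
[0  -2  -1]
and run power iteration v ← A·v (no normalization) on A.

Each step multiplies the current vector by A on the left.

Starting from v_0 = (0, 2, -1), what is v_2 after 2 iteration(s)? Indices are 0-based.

v_0 = (0, 2, -1).
v_1 = A·v_0 = (-6, -4, -3).
v_2 = A·v_1 = (-4, 8, 11).

v_2 = (-4, 8, 11)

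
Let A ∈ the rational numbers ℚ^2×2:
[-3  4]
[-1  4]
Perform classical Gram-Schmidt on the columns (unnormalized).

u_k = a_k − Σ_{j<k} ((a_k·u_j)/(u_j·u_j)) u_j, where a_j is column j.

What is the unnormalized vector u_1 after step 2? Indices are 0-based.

u_1 = (-4/5, 12/5)

Step 1: u_0 = a_0 = (-3, -1).
Step 2: u_1 = a_1 − (-8/5)·u_0 = (-4/5, 12/5).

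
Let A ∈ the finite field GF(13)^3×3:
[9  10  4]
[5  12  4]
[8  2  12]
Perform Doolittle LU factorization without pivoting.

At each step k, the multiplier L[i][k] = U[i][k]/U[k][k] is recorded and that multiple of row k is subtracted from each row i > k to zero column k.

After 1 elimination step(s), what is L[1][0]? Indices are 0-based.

L[1][0] = 2

Step 1: pivot at (0,0) is 9.
  row1 ← row1 − (2)·row0  ⇒  L[1][0]=2, U row1=(0, 5, 9)
  row2 ← row2 − (11)·row0  ⇒  L[2][0]=11, U row2=(0, 9, 7)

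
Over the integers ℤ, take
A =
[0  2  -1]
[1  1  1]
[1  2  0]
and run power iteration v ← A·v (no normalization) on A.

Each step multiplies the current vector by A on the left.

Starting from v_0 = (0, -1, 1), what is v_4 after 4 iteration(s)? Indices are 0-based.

v_4 = (-4, -21, -19)

v_0 = (0, -1, 1).
v_1 = A·v_0 = (-3, 0, -2).
v_2 = A·v_1 = (2, -5, -3).
v_3 = A·v_2 = (-7, -6, -8).
v_4 = A·v_3 = (-4, -21, -19).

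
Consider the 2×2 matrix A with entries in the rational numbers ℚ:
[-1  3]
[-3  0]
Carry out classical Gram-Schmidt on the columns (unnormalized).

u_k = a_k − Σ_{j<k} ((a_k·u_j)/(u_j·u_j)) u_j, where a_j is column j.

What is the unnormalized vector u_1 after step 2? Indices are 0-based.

u_1 = (27/10, -9/10)

Step 1: u_0 = a_0 = (-1, -3).
Step 2: u_1 = a_1 − (-3/10)·u_0 = (27/10, -9/10).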